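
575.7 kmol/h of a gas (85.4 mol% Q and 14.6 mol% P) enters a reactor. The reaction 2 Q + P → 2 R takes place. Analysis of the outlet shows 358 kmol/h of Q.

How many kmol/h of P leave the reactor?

17.2 kmol/h

For Q: n = n₀ − 2ξ → 358 = 491.6 − 2ξ, giving ξ = 66.82 kmol/h.
Outlet amounts (n = n₀ + ν ξ):
  Q: 491.6 − 2(66.82) = 358
  P: 84.05 − 1(66.82) = 17.23
  R: 0 + 2(66.82) = 133.6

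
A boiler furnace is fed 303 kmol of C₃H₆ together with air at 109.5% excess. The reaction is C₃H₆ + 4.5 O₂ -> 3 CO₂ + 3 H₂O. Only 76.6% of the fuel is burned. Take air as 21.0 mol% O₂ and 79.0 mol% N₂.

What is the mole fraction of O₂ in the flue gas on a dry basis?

Stoichiometric O₂ = 4.5 × 303 = 1364 kmol; O₂ fed = 1364 × 2.095 = 2857 kmol.
N₂ fed = 2857 × 79/21 = 10750 kmol.
Fuel reacted = 0.766 × 303 → ξ = 232.1 kmol.
Outlet (n = n₀ + ν ξ):
  C₃H₆: 303 − 1(232.1) = 70.9
  O₂: 2857 − 4.5(232.1) = 1812
  N₂: 10750 (inert)
  CO₂: 0 + 3(232.1) = 696.3
  H₂O: 0 + 3(232.1) = 696.3
Dry total = 13330 kmol; y_O₂ (dry) = 1812 / 13330 = 0.136.

0.136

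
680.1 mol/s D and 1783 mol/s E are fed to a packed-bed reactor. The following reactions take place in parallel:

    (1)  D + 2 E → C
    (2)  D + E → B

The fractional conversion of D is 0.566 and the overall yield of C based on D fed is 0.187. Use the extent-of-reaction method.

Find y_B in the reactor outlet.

Yield of C: 1ξ₁ / 680.1 = 0.187 → ξ₁ = 127.2 mol/s.
Conversion of D: 1ξ₁ + 1ξ₂ = 0.566 × 680.1 = 384.9 → ξ₂ = 257.8 mol/s.
Outlet amounts (n = n₀ + Σ ν·ξ):
  D: 680.1 − 1(127.2) − 1(257.8) = 295.2
  E: 1783 − 2(127.2) − 1(257.8) = 1271
  C: 0 + 1(127.2) = 127.2
  B: 0 + 1(257.8) = 257.8
Total out = 1951 mol/s; y_B = 257.8 / 1951 = 0.1321.

0.132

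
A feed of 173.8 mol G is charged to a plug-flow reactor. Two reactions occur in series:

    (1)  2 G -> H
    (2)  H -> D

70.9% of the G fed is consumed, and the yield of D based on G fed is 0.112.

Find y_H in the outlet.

Conversion of G: G consumed = 2ξ₁ = 0.709 × 173.8 → ξ₁ = 61.61 mol.
Yield of D: 1ξ₂ / 173.8 = 0.112 → ξ₂ = 19.47 mol.
Outlet amounts (n = n₀ + Σ ν·ξ):
  G: 173.8 − 2(61.61) = 50.58
  H: 0 + 1(61.61) − 1(19.47) = 42.15
  D: 0 + 1(19.47) = 19.47
Total out = 112.2 mol; y_H = 42.15 / 112.2 = 0.3757.

0.376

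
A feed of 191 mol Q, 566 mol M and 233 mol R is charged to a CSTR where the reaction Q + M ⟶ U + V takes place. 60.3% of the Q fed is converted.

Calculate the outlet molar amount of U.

Q reacted = 0.603 × 191 = 115.2 mol; ν_Q = −1, so ξ = 115.2/1 = 115.2 mol.
Outlet amounts (n = n₀ + ν ξ):
  Q: 191 − 1(115.2) = 75.83
  M: 566 − 1(115.2) = 450.8
  U: 0 + 1(115.2) = 115.2
  V: 0 + 1(115.2) = 115.2
  R: 233 (inert)

115 mol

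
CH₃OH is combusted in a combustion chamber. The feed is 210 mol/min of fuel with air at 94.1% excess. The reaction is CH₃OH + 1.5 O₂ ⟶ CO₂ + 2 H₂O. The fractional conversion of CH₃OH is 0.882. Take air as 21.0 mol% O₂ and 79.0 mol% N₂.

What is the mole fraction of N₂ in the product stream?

0.716

Stoichiometric O₂ = 1.5 × 210 = 315 mol/min; O₂ fed = 315 × 1.941 = 611.4 mol/min.
N₂ fed = 611.4 × 79/21 = 2300 mol/min.
Fuel reacted = 0.882 × 210 → ξ = 185.2 mol/min.
Outlet (n = n₀ + ν ξ):
  CH₃OH: 210 − 1(185.2) = 24.78
  O₂: 611.4 − 1.5(185.2) = 333.6
  N₂: 2300 (inert)
  CO₂: 0 + 1(185.2) = 185.2
  H₂O: 0 + 2(185.2) = 370.4
Total out = 3214 mol/min; y_N₂ = 2300 / 3214 = 0.7156.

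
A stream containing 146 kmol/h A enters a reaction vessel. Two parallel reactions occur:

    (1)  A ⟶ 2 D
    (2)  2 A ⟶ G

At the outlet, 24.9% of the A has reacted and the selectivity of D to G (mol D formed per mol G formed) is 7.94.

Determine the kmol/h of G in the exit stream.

Conversion of A: A consumed = 0.249 × 146 = 36.35 kmol/h = 1ξ₁ + 2ξ₂.
Selectivity: 2ξ₁ / (1ξ₂) = 7.94 → ξ₁ = 3.97 ξ₂.
Substitute: (1·3.97 + 2) ξ₂ = 36.35 → ξ₂ = 6.089 kmol/h, ξ₁ = 24.18 kmol/h.
Outlet amounts (n = n₀ + Σ ν·ξ):
  A: 146 − 1(24.18) − 2(6.089) = 109.6
  D: 0 + 2(24.18) = 48.35
  G: 0 + 1(6.089) = 6.089

6.09 kmol/h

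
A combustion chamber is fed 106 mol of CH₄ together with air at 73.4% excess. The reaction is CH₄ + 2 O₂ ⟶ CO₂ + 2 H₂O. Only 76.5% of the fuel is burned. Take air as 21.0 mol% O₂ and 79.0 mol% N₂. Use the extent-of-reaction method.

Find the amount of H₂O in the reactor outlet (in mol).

Stoichiometric O₂ = 2 × 106 = 212 mol; O₂ fed = 212 × 1.734 = 367.6 mol.
N₂ fed = 367.6 × 79/21 = 1383 mol.
Fuel reacted = 0.765 × 106 → ξ = 81.09 mol.
Outlet (n = n₀ + ν ξ):
  CH₄: 106 − 1(81.09) = 24.91
  O₂: 367.6 − 2(81.09) = 205.4
  N₂: 1383 (inert)
  CO₂: 0 + 1(81.09) = 81.09
  H₂O: 0 + 2(81.09) = 162.2

162 mol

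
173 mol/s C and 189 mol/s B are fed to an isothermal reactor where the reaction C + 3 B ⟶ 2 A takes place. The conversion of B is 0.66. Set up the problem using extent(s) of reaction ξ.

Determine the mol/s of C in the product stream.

131 mol/s

B reacted = 0.66 × 189 = 124.7 mol/s; ν_B = −3, so ξ = 124.7/3 = 41.58 mol/s.
Outlet amounts (n = n₀ + ν ξ):
  C: 173 − 1(41.58) = 131.4
  B: 189 − 3(41.58) = 64.26
  A: 0 + 2(41.58) = 83.16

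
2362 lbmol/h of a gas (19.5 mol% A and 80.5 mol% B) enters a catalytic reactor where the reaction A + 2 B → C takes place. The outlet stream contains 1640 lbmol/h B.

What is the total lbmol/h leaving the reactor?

For B: n = n₀ − 2ξ → 1640 = 1901 − 2ξ, giving ξ = 130.7 lbmol/h.
Outlet amounts (n = n₀ + ν ξ):
  A: 460.6 − 1(130.7) = 329.9
  B: 1901 − 2(130.7) = 1640
  C: 0 + 1(130.7) = 130.7
Total out = 329.9 + 1640 + 130.7 = 2101 lbmol/h.

2100 lbmol/h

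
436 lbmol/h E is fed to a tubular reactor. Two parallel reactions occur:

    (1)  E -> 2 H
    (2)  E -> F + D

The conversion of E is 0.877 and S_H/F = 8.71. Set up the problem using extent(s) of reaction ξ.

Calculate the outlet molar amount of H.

Conversion of E: E consumed = 0.877 × 436 = 382.4 lbmol/h = 1ξ₁ + 1ξ₂.
Selectivity: 2ξ₁ / (1ξ₂) = 8.71 → ξ₁ = 4.355 ξ₂.
Substitute: (1·4.355 + 1) ξ₂ = 382.4 → ξ₂ = 71.4 lbmol/h, ξ₁ = 311 lbmol/h.
Outlet amounts (n = n₀ + Σ ν·ξ):
  E: 436 − 1(311) − 1(71.4) = 53.63
  H: 0 + 2(311) = 621.9
  F: 0 + 1(71.4) = 71.4
  D: 0 + 1(71.4) = 71.4

622 lbmol/h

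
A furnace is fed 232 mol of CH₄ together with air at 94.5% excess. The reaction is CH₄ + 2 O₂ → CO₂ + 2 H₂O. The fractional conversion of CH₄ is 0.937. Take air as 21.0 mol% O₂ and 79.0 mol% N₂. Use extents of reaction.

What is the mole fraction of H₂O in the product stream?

Stoichiometric O₂ = 2 × 232 = 464 mol; O₂ fed = 464 × 1.945 = 902.5 mol.
N₂ fed = 902.5 × 79/21 = 3395 mol.
Fuel reacted = 0.937 × 232 → ξ = 217.4 mol.
Outlet (n = n₀ + ν ξ):
  CH₄: 232 − 1(217.4) = 14.62
  O₂: 902.5 − 2(217.4) = 467.7
  N₂: 3395 (inert)
  CO₂: 0 + 1(217.4) = 217.4
  H₂O: 0 + 2(217.4) = 434.8
Total out = 4530 mol; y_H₂O = 434.8 / 4530 = 0.09599.

0.096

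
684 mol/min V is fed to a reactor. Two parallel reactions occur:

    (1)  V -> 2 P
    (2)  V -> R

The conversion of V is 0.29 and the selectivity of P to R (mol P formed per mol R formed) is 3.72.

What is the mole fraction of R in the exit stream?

Conversion of V: V consumed = 0.29 × 684 = 198.4 mol/min = 1ξ₁ + 1ξ₂.
Selectivity: 2ξ₁ / (1ξ₂) = 3.72 → ξ₁ = 1.86 ξ₂.
Substitute: (1·1.86 + 1) ξ₂ = 198.4 → ξ₂ = 69.36 mol/min, ξ₁ = 129 mol/min.
Outlet amounts (n = n₀ + Σ ν·ξ):
  V: 684 − 1(129) − 1(69.36) = 485.6
  P: 0 + 2(129) = 258
  R: 0 + 1(69.36) = 69.36
Total out = 813 mol/min; y_R = 69.36 / 813 = 0.08531.

0.0853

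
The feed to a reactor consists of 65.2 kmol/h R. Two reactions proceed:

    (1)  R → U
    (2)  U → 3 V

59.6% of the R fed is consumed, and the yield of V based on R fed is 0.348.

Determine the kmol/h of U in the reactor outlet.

31.3 kmol/h

Conversion of R: R consumed = 1ξ₁ = 0.596 × 65.2 → ξ₁ = 38.86 kmol/h.
Yield of V: 3ξ₂ / 65.2 = 0.348 → ξ₂ = 7.563 kmol/h.
Outlet amounts (n = n₀ + Σ ν·ξ):
  R: 65.2 − 1(38.86) = 26.34
  U: 0 + 1(38.86) − 1(7.563) = 31.3
  V: 0 + 3(7.563) = 22.69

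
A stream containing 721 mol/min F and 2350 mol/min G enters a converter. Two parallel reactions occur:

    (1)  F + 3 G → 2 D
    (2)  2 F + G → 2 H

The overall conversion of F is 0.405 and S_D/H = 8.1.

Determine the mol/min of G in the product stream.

1620 mol/min

Conversion of F: F consumed = 0.405 × 721 = 292 mol/min = 1ξ₁ + 2ξ₂.
Selectivity: 2ξ₁ / (2ξ₂) = 8.1 → ξ₁ = 8.1 ξ₂.
Substitute: (1·8.1 + 2) ξ₂ = 292 → ξ₂ = 28.91 mol/min, ξ₁ = 234.2 mol/min.
Outlet amounts (n = n₀ + Σ ν·ξ):
  F: 721 − 1(234.2) − 2(28.91) = 429
  G: 2350 − 3(234.2) − 1(28.91) = 1619
  D: 0 + 2(234.2) = 468.4
  H: 0 + 2(28.91) = 57.82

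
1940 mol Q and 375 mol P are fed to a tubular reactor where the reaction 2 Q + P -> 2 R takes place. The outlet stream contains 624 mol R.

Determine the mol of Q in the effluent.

For R: n = n₀ + 2ξ → 624 = 0 + 2ξ, giving ξ = 312 mol.
Outlet amounts (n = n₀ + ν ξ):
  Q: 1940 − 2(312) = 1316
  P: 375 − 1(312) = 63
  R: 0 + 2(312) = 624

1320 mol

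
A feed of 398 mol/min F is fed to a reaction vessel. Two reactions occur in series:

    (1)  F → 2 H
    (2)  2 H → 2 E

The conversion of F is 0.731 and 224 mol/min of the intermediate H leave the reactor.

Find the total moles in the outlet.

689 mol/min

Conversion of F: F consumed = 1ξ₁ = 0.731 × 398 → ξ₁ = 290.9 mol/min.
H balance: n_H = 0 + 2ξ₁ − 2ξ₂ = 224 → ξ₂ = (2·290.9 − 224)/2 = 178.9 mol/min.
Outlet amounts (n = n₀ + Σ ν·ξ):
  F: 398 − 1(290.9) = 107.1
  H: 0 + 2(290.9) − 2(178.9) = 224
  E: 0 + 2(178.9) = 357.9
Total out = 107.1 + 224 + 357.9 = 688.9 mol/min.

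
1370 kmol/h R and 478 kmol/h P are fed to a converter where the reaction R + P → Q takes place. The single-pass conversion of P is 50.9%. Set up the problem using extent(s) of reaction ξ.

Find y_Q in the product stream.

0.152

P reacted = 0.509 × 478 = 243.3 kmol/h; ν_P = −1, so ξ = 243.3/1 = 243.3 kmol/h.
Outlet amounts (n = n₀ + ν ξ):
  R: 1370 − 1(243.3) = 1127
  P: 478 − 1(243.3) = 234.7
  Q: 0 + 1(243.3) = 243.3
Total out = 1605 kmol/h; y_Q = 243.3 / 1605 = 0.1516.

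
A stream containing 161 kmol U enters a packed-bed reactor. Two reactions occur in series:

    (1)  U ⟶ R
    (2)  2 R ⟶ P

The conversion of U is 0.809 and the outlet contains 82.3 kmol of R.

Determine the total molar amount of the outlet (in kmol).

137 kmol

Conversion of U: U consumed = 1ξ₁ = 0.809 × 161 → ξ₁ = 130.2 kmol.
R balance: n_R = 0 + 1ξ₁ − 2ξ₂ = 82.3 → ξ₂ = (1·130.2 − 82.3)/2 = 23.97 kmol.
Outlet amounts (n = n₀ + Σ ν·ξ):
  U: 161 − 1(130.2) = 30.75
  R: 0 + 1(130.2) − 2(23.97) = 82.3
  P: 0 + 1(23.97) = 23.97
Total out = 30.75 + 82.3 + 23.97 = 137 kmol.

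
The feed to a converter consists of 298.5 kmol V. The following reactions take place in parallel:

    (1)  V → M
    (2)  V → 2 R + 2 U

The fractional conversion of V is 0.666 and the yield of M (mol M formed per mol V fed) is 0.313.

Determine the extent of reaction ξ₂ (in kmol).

ξ₂ = 105 kmol

Yield of M: 1ξ₁ / 298.5 = 0.313 → ξ₁ = 93.43 kmol.
Conversion of V: 1ξ₁ + 1ξ₂ = 0.666 × 298.5 = 198.8 → ξ₂ = 105.4 kmol.
Outlet amounts (n = n₀ + Σ ν·ξ):
  V: 298.5 − 1(93.43) − 1(105.4) = 99.7
  M: 0 + 1(93.43) = 93.43
  R: 0 + 2(105.4) = 210.7
  U: 0 + 2(105.4) = 210.7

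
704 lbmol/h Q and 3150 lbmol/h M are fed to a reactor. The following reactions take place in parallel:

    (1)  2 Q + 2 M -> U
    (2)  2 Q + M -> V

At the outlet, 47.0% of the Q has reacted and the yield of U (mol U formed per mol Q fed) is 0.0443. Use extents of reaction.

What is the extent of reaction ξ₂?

ξ₂ = 134 lbmol/h

Yield of U: 1ξ₁ / 704 = 0.0443 → ξ₁ = 31.19 lbmol/h.
Conversion of Q: 2ξ₁ + 2ξ₂ = 0.47 × 704 = 330.9 → ξ₂ = 134.3 lbmol/h.
Outlet amounts (n = n₀ + Σ ν·ξ):
  Q: 704 − 2(31.19) − 2(134.3) = 373.1
  M: 3150 − 2(31.19) − 1(134.3) = 2953
  U: 0 + 1(31.19) = 31.19
  V: 0 + 1(134.3) = 134.3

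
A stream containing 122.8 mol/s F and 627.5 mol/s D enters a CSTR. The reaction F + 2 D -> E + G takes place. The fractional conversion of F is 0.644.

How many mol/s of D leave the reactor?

469 mol/s

F reacted = 0.644 × 122.8 = 79.08 mol/s; ν_F = −1, so ξ = 79.08/1 = 79.08 mol/s.
Outlet amounts (n = n₀ + ν ξ):
  F: 122.8 − 1(79.08) = 43.72
  D: 627.5 − 2(79.08) = 469.3
  E: 0 + 1(79.08) = 79.08
  G: 0 + 1(79.08) = 79.08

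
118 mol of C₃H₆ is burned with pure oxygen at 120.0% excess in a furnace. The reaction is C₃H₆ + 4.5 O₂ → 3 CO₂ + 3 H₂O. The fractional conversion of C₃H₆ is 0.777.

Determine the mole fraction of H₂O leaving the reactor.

Stoichiometric O₂ = 4.5 × 118 = 531 mol; O₂ fed = 531 × 2.200 = 1168 mol.
Fuel reacted = 0.777 × 118 → ξ = 91.69 mol.
Outlet (n = n₀ + ν ξ):
  C₃H₆: 118 − 1(91.69) = 26.31
  O₂: 1168 − 4.5(91.69) = 755.6
  CO₂: 0 + 3(91.69) = 275.1
  H₂O: 0 + 3(91.69) = 275.1
Total out = 1332 mol; y_H₂O = 275.1 / 1332 = 0.2065.

0.206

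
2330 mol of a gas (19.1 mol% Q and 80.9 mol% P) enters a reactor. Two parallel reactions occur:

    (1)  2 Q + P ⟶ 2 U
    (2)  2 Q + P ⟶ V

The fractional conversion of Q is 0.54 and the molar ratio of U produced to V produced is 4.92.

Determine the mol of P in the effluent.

Conversion of Q: Q consumed = 0.54 × 445 = 240.3 mol = 2ξ₁ + 2ξ₂.
Selectivity: 2ξ₁ / (1ξ₂) = 4.92 → ξ₁ = 2.46 ξ₂.
Substitute: (2·2.46 + 2) ξ₂ = 240.3 → ξ₂ = 34.73 mol, ξ₁ = 85.43 mol.
Outlet amounts (n = n₀ + Σ ν·ξ):
  Q: 445 − 2(85.43) − 2(34.73) = 204.7
  P: 1885 − 1(85.43) − 1(34.73) = 1765
  U: 0 + 2(85.43) = 170.9
  V: 0 + 1(34.73) = 34.73

1760 mol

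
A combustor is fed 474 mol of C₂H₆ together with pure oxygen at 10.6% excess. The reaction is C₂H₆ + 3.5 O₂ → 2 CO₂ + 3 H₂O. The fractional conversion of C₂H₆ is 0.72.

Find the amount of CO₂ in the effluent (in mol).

Stoichiometric O₂ = 3.5 × 474 = 1659 mol; O₂ fed = 1659 × 1.106 = 1835 mol.
Fuel reacted = 0.72 × 474 → ξ = 341.3 mol.
Outlet (n = n₀ + ν ξ):
  C₂H₆: 474 − 1(341.3) = 132.7
  O₂: 1835 − 3.5(341.3) = 640.4
  CO₂: 0 + 2(341.3) = 682.6
  H₂O: 0 + 3(341.3) = 1024

683 mol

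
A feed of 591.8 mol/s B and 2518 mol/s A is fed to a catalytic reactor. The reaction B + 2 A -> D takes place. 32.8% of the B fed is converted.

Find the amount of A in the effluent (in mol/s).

2130 mol/s

B reacted = 0.328 × 591.8 = 194.1 mol/s; ν_B = −1, so ξ = 194.1/1 = 194.1 mol/s.
Outlet amounts (n = n₀ + ν ξ):
  B: 591.8 − 1(194.1) = 397.7
  A: 2518 − 2(194.1) = 2130
  D: 0 + 1(194.1) = 194.1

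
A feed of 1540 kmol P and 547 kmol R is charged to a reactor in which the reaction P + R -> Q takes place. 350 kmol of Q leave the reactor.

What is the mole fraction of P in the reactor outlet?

For Q: n = n₀ + 1ξ → 350 = 0 + 1ξ, giving ξ = 350 kmol.
Outlet amounts (n = n₀ + ν ξ):
  P: 1540 − 1(350) = 1190
  R: 547 − 1(350) = 197
  Q: 0 + 1(350) = 350
Total out = 1737 kmol; y_P = 1190 / 1737 = 0.6851.

0.685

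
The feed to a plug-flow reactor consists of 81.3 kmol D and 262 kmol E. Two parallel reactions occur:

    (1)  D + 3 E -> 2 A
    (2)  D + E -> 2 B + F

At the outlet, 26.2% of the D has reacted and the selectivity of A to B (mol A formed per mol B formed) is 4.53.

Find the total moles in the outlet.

312 kmol

Conversion of D: D consumed = 0.262 × 81.3 = 21.3 kmol = 1ξ₁ + 1ξ₂.
Selectivity: 2ξ₁ / (2ξ₂) = 4.53 → ξ₁ = 4.53 ξ₂.
Substitute: (1·4.53 + 1) ξ₂ = 21.3 → ξ₂ = 3.852 kmol, ξ₁ = 17.45 kmol.
Outlet amounts (n = n₀ + Σ ν·ξ):
  D: 81.3 − 1(17.45) − 1(3.852) = 60
  E: 262 − 3(17.45) − 1(3.852) = 205.8
  A: 0 + 2(17.45) = 34.9
  B: 0 + 2(3.852) = 7.704
  F: 0 + 1(3.852) = 3.852
Total out = 60 + 205.8 + 34.9 + 7.704 + 3.852 = 312.3 kmol.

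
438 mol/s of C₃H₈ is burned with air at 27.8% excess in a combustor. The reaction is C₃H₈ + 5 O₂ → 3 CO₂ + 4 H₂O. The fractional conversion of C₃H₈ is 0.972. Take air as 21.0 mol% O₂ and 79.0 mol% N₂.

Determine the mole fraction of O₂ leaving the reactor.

Stoichiometric O₂ = 5 × 438 = 2190 mol/s; O₂ fed = 2190 × 1.278 = 2799 mol/s.
N₂ fed = 2799 × 79/21 = 10530 mol/s.
Fuel reacted = 0.972 × 438 → ξ = 425.7 mol/s.
Outlet (n = n₀ + ν ξ):
  C₃H₈: 438 − 1(425.7) = 12.26
  O₂: 2799 − 5(425.7) = 670.1
  N₂: 10530 (inert)
  CO₂: 0 + 3(425.7) = 1277
  H₂O: 0 + 4(425.7) = 1703
Total out = 14190 mol/s; y_O₂ = 670.1 / 14190 = 0.04722.

0.0472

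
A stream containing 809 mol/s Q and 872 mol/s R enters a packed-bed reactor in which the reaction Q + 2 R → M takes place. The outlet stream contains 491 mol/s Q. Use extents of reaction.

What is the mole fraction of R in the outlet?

For Q: n = n₀ − 1ξ → 491 = 809 − 1ξ, giving ξ = 318 mol/s.
Outlet amounts (n = n₀ + ν ξ):
  Q: 809 − 1(318) = 491
  R: 872 − 2(318) = 236
  M: 0 + 1(318) = 318
Total out = 1045 mol/s; y_R = 236 / 1045 = 0.2258.

0.226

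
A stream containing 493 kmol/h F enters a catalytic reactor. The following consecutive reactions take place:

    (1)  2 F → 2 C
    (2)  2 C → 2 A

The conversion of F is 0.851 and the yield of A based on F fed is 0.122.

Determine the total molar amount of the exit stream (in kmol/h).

Conversion of F: F consumed = 2ξ₁ = 0.851 × 493 → ξ₁ = 209.8 kmol/h.
Yield of A: 2ξ₂ / 493 = 0.122 → ξ₂ = 30.07 kmol/h.
Outlet amounts (n = n₀ + Σ ν·ξ):
  F: 493 − 2(209.8) = 73.46
  C: 0 + 2(209.8) − 2(30.07) = 359.4
  A: 0 + 2(30.07) = 60.15
Total out = 73.46 + 359.4 + 60.15 = 493 kmol/h.

493 kmol/h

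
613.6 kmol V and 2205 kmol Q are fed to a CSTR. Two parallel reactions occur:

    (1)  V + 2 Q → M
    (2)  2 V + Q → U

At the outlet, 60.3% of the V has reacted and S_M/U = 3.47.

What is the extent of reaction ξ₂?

Conversion of V: V consumed = 0.603 × 613.6 = 370 kmol = 1ξ₁ + 2ξ₂.
Selectivity: 1ξ₁ / (1ξ₂) = 3.47 → ξ₁ = 3.47 ξ₂.
Substitute: (1·3.47 + 2) ξ₂ = 370 → ξ₂ = 67.64 kmol, ξ₁ = 234.7 kmol.
Outlet amounts (n = n₀ + Σ ν·ξ):
  V: 613.6 − 1(234.7) − 2(67.64) = 243.6
  Q: 2205 − 2(234.7) − 1(67.64) = 1668
  M: 0 + 1(234.7) = 234.7
  U: 0 + 1(67.64) = 67.64

ξ₂ = 67.6 kmol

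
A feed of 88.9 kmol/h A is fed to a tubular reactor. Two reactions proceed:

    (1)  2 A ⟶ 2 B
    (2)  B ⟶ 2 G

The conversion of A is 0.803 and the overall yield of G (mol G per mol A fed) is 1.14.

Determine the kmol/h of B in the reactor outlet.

Conversion of A: A consumed = 2ξ₁ = 0.803 × 88.9 → ξ₁ = 35.69 kmol/h.
Yield of G: 2ξ₂ / 88.9 = 1.14 → ξ₂ = 50.67 kmol/h.
Outlet amounts (n = n₀ + Σ ν·ξ):
  A: 88.9 − 2(35.69) = 17.51
  B: 0 + 2(35.69) − 1(50.67) = 20.71
  G: 0 + 2(50.67) = 101.3

20.7 kmol/h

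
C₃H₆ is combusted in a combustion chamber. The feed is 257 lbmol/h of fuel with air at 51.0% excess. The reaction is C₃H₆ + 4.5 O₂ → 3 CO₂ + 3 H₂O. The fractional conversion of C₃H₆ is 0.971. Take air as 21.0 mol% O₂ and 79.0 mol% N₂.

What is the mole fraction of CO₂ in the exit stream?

Stoichiometric O₂ = 4.5 × 257 = 1156 lbmol/h; O₂ fed = 1156 × 1.510 = 1746 lbmol/h.
N₂ fed = 1746 × 79/21 = 6569 lbmol/h.
Fuel reacted = 0.971 × 257 → ξ = 249.5 lbmol/h.
Outlet (n = n₀ + ν ξ):
  C₃H₆: 257 − 1(249.5) = 7.453
  O₂: 1746 − 4.5(249.5) = 623.4
  N₂: 6569 (inert)
  CO₂: 0 + 3(249.5) = 748.6
  H₂O: 0 + 3(249.5) = 748.6
Total out = 8698 lbmol/h; y_CO₂ = 748.6 / 8698 = 0.08607.

0.0861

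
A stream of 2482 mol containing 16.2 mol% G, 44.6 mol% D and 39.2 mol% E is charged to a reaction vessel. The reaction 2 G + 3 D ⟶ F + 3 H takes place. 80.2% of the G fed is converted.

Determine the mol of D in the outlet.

623 mol

G reacted = 0.802 × 402.1 = 322.5 mol; ν_G = −2, so ξ = 322.5/2 = 161.2 mol.
Outlet amounts (n = n₀ + ν ξ):
  G: 402.1 − 2(161.2) = 79.61
  D: 1107 − 3(161.2) = 623.3
  F: 0 + 1(161.2) = 161.2
  H: 0 + 3(161.2) = 483.7
  E: 972.9 (inert)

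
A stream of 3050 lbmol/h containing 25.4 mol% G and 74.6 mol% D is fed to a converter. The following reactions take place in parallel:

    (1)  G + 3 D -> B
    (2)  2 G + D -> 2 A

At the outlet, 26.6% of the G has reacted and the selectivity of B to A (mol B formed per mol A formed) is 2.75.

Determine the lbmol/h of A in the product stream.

55 lbmol/h

Conversion of G: G consumed = 0.266 × 774.7 = 206.1 lbmol/h = 1ξ₁ + 2ξ₂.
Selectivity: 1ξ₁ / (2ξ₂) = 2.75 → ξ₁ = 5.5 ξ₂.
Substitute: (1·5.5 + 2) ξ₂ = 206.1 → ξ₂ = 27.48 lbmol/h, ξ₁ = 151.1 lbmol/h.
Outlet amounts (n = n₀ + Σ ν·ξ):
  G: 774.7 − 1(151.1) − 2(27.48) = 568.6
  D: 2275 − 3(151.1) − 1(27.48) = 1794
  B: 0 + 1(151.1) = 151.1
  A: 0 + 2(27.48) = 54.95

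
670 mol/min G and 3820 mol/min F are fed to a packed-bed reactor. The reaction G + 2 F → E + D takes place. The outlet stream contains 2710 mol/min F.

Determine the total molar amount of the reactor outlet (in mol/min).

3940 mol/min

For F: n = n₀ − 2ξ → 2710 = 3820 − 2ξ, giving ξ = 555 mol/min.
Outlet amounts (n = n₀ + ν ξ):
  G: 670 − 1(555) = 115
  F: 3820 − 2(555) = 2710
  E: 0 + 1(555) = 555
  D: 0 + 1(555) = 555
Total out = 115 + 2710 + 555 + 555 = 3935 mol/min.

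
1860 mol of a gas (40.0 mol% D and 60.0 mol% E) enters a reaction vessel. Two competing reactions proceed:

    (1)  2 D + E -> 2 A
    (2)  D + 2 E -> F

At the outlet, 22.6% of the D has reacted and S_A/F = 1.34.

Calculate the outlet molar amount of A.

96.3 mol

Conversion of D: D consumed = 0.226 × 744 = 168.1 mol = 2ξ₁ + 1ξ₂.
Selectivity: 2ξ₁ / (1ξ₂) = 1.34 → ξ₁ = 0.67 ξ₂.
Substitute: (2·0.67 + 1) ξ₂ = 168.1 → ξ₂ = 71.86 mol, ξ₁ = 48.14 mol.
Outlet amounts (n = n₀ + Σ ν·ξ):
  D: 744 − 2(48.14) − 1(71.86) = 575.9
  E: 1116 − 1(48.14) − 2(71.86) = 924.1
  A: 0 + 2(48.14) = 96.29
  F: 0 + 1(71.86) = 71.86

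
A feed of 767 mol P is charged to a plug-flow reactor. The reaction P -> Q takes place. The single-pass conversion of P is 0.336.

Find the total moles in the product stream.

767 mol

P reacted = 0.336 × 767 = 257.7 mol; ν_P = −1, so ξ = 257.7/1 = 257.7 mol.
Outlet amounts (n = n₀ + ν ξ):
  P: 767 − 1(257.7) = 509.3
  Q: 0 + 1(257.7) = 257.7
Total out = 509.3 + 257.7 = 767 mol.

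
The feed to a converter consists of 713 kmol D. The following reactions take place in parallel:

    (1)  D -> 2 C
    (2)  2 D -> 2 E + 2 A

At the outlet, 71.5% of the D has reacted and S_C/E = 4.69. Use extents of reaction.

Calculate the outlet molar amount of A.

152 kmol

Conversion of D: D consumed = 0.715 × 713 = 509.8 kmol = 1ξ₁ + 2ξ₂.
Selectivity: 2ξ₁ / (2ξ₂) = 4.69 → ξ₁ = 4.69 ξ₂.
Substitute: (1·4.69 + 2) ξ₂ = 509.8 → ξ₂ = 76.2 kmol, ξ₁ = 357.4 kmol.
Outlet amounts (n = n₀ + Σ ν·ξ):
  D: 713 − 1(357.4) − 2(76.2) = 203.2
  C: 0 + 2(357.4) = 714.8
  E: 0 + 2(76.2) = 152.4
  A: 0 + 2(76.2) = 152.4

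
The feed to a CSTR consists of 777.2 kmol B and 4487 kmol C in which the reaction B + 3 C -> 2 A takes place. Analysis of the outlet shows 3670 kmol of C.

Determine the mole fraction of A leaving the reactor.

For C: n = n₀ − 3ξ → 3670 = 4487 − 3ξ, giving ξ = 272.3 kmol.
Outlet amounts (n = n₀ + ν ξ):
  B: 777.2 − 1(272.3) = 504.9
  C: 4487 − 3(272.3) = 3670
  A: 0 + 2(272.3) = 544.7
Total out = 4720 kmol; y_A = 544.7 / 4720 = 0.1154.

0.115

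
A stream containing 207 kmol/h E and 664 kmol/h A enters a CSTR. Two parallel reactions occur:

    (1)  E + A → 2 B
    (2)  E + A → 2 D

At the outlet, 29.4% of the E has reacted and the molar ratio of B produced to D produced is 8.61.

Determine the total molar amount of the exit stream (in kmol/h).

871 kmol/h

Conversion of E: E consumed = 0.294 × 207 = 60.86 kmol/h = 1ξ₁ + 1ξ₂.
Selectivity: 2ξ₁ / (2ξ₂) = 8.61 → ξ₁ = 8.61 ξ₂.
Substitute: (1·8.61 + 1) ξ₂ = 60.86 → ξ₂ = 6.333 kmol/h, ξ₁ = 54.53 kmol/h.
Outlet amounts (n = n₀ + Σ ν·ξ):
  E: 207 − 1(54.53) − 1(6.333) = 146.1
  A: 664 − 1(54.53) − 1(6.333) = 603.1
  B: 0 + 2(54.53) = 109.1
  D: 0 + 2(6.333) = 12.67
Total out = 146.1 + 603.1 + 109.1 + 12.67 = 871 kmol/h.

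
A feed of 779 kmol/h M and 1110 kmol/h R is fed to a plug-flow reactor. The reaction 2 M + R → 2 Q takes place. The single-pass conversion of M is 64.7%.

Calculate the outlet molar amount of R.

858 kmol/h

M reacted = 0.647 × 779 = 504 kmol/h; ν_M = −2, so ξ = 504/2 = 252 kmol/h.
Outlet amounts (n = n₀ + ν ξ):
  M: 779 − 2(252) = 275
  R: 1110 − 1(252) = 858
  Q: 0 + 2(252) = 504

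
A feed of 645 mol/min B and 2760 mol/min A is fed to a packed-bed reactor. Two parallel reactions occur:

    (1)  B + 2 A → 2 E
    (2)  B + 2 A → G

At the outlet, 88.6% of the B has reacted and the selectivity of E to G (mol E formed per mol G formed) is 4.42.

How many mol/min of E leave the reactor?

787 mol/min

Conversion of B: B consumed = 0.886 × 645 = 571.5 mol/min = 1ξ₁ + 1ξ₂.
Selectivity: 2ξ₁ / (1ξ₂) = 4.42 → ξ₁ = 2.21 ξ₂.
Substitute: (1·2.21 + 1) ξ₂ = 571.5 → ξ₂ = 178 mol/min, ξ₁ = 393.4 mol/min.
Outlet amounts (n = n₀ + Σ ν·ξ):
  B: 645 − 1(393.4) − 1(178) = 73.53
  A: 2760 − 2(393.4) − 2(178) = 1617
  E: 0 + 2(393.4) = 786.9
  G: 0 + 1(178) = 178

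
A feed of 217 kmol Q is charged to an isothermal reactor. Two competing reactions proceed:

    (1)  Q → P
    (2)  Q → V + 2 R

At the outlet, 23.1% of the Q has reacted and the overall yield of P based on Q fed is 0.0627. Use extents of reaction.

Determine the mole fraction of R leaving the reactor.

Yield of P: 1ξ₁ / 217 = 0.0627 → ξ₁ = 13.61 kmol.
Conversion of Q: 1ξ₁ + 1ξ₂ = 0.231 × 217 = 50.13 → ξ₂ = 36.52 kmol.
Outlet amounts (n = n₀ + Σ ν·ξ):
  Q: 217 − 1(13.61) − 1(36.52) = 166.9
  P: 0 + 1(13.61) = 13.61
  V: 0 + 1(36.52) = 36.52
  R: 0 + 2(36.52) = 73.04
Total out = 290 kmol; y_R = 73.04 / 290 = 0.2518.

0.252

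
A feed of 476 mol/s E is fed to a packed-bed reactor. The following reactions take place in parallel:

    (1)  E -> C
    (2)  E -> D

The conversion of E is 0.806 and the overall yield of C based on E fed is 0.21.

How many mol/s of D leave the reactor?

284 mol/s

Yield of C: 1ξ₁ / 476 = 0.21 → ξ₁ = 99.96 mol/s.
Conversion of E: 1ξ₁ + 1ξ₂ = 0.806 × 476 = 383.7 → ξ₂ = 283.7 mol/s.
Outlet amounts (n = n₀ + Σ ν·ξ):
  E: 476 − 1(99.96) − 1(283.7) = 92.34
  C: 0 + 1(99.96) = 99.96
  D: 0 + 1(283.7) = 283.7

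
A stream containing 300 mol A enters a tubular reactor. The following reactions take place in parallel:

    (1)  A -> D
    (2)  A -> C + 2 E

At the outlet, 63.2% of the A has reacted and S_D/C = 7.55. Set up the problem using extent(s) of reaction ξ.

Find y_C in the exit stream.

0.0644

Conversion of A: A consumed = 0.632 × 300 = 189.6 mol = 1ξ₁ + 1ξ₂.
Selectivity: 1ξ₁ / (1ξ₂) = 7.55 → ξ₁ = 7.55 ξ₂.
Substitute: (1·7.55 + 1) ξ₂ = 189.6 → ξ₂ = 22.18 mol, ξ₁ = 167.4 mol.
Outlet amounts (n = n₀ + Σ ν·ξ):
  A: 300 − 1(167.4) − 1(22.18) = 110.4
  D: 0 + 1(167.4) = 167.4
  C: 0 + 1(22.18) = 22.18
  E: 0 + 2(22.18) = 44.35
Total out = 344.4 mol; y_C = 22.18 / 344.4 = 0.0644.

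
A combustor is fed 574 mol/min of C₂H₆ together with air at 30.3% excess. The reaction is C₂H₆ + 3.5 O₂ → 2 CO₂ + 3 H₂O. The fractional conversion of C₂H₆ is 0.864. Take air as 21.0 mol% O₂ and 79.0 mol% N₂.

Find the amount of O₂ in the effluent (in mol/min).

Stoichiometric O₂ = 3.5 × 574 = 2009 mol/min; O₂ fed = 2009 × 1.303 = 2618 mol/min.
N₂ fed = 2618 × 79/21 = 9848 mol/min.
Fuel reacted = 0.864 × 574 → ξ = 495.9 mol/min.
Outlet (n = n₀ + ν ξ):
  C₂H₆: 574 − 1(495.9) = 78.06
  O₂: 2618 − 3.5(495.9) = 882
  N₂: 9848 (inert)
  CO₂: 0 + 2(495.9) = 991.9
  H₂O: 0 + 3(495.9) = 1488

882 mol/min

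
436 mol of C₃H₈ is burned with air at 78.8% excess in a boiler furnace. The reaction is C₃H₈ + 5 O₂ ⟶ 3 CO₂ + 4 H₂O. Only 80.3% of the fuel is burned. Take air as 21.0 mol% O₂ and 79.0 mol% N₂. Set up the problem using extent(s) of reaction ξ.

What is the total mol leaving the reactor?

Stoichiometric O₂ = 5 × 436 = 2180 mol; O₂ fed = 2180 × 1.788 = 3898 mol.
N₂ fed = 3898 × 79/21 = 14660 mol.
Fuel reacted = 0.803 × 436 → ξ = 350.1 mol.
Outlet (n = n₀ + ν ξ):
  C₃H₈: 436 − 1(350.1) = 85.89
  O₂: 3898 − 5(350.1) = 2147
  N₂: 14660 (inert)
  CO₂: 0 + 3(350.1) = 1050
  H₂O: 0 + 4(350.1) = 1400
Total out = 85.89 + 2147 + 14660 + 1050 + 1400 = 19350 mol.

19300 mol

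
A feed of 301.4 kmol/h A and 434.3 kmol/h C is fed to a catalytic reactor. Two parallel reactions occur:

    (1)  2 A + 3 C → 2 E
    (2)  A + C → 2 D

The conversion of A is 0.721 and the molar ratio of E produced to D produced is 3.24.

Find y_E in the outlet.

Conversion of A: A consumed = 0.721 × 301.4 = 217.3 kmol/h = 2ξ₁ + 1ξ₂.
Selectivity: 2ξ₁ / (2ξ₂) = 3.24 → ξ₁ = 3.24 ξ₂.
Substitute: (2·3.24 + 1) ξ₂ = 217.3 → ξ₂ = 29.05 kmol/h, ξ₁ = 94.13 kmol/h.
Outlet amounts (n = n₀ + Σ ν·ξ):
  A: 301.4 − 2(94.13) − 1(29.05) = 84.09
  C: 434.3 − 3(94.13) − 1(29.05) = 122.9
  E: 0 + 2(94.13) = 188.3
  D: 0 + 2(29.05) = 58.1
Total out = 453.3 kmol/h; y_E = 188.3 / 453.3 = 0.4153.

0.415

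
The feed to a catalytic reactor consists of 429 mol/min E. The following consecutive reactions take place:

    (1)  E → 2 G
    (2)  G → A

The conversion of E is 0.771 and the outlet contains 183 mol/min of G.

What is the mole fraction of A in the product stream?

0.63

Conversion of E: E consumed = 1ξ₁ = 0.771 × 429 → ξ₁ = 330.8 mol/min.
G balance: n_G = 0 + 2ξ₁ − 1ξ₂ = 183 → ξ₂ = (2·330.8 − 183)/1 = 478.5 mol/min.
Outlet amounts (n = n₀ + Σ ν·ξ):
  E: 429 − 1(330.8) = 98.24
  G: 0 + 2(330.8) − 1(478.5) = 183
  A: 0 + 1(478.5) = 478.5
Total out = 759.8 mol/min; y_A = 478.5 / 759.8 = 0.6298.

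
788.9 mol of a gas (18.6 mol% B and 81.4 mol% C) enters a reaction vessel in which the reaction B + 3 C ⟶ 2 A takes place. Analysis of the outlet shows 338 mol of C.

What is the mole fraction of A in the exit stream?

0.346

For C: n = n₀ − 3ξ → 338 = 642.2 − 3ξ, giving ξ = 101.4 mol.
Outlet amounts (n = n₀ + ν ξ):
  B: 146.7 − 1(101.4) = 45.35
  C: 642.2 − 3(101.4) = 338
  A: 0 + 2(101.4) = 202.8
Total out = 586.1 mol; y_A = 202.8 / 586.1 = 0.346.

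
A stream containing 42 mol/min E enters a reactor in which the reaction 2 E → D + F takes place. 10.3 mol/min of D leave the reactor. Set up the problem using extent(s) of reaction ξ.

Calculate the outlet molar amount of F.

For D: n = n₀ + 1ξ → 10.3 = 0 + 1ξ, giving ξ = 10.3 mol/min.
Outlet amounts (n = n₀ + ν ξ):
  E: 42 − 2(10.3) = 21.4
  D: 0 + 1(10.3) = 10.3
  F: 0 + 1(10.3) = 10.3

10.3 mol/min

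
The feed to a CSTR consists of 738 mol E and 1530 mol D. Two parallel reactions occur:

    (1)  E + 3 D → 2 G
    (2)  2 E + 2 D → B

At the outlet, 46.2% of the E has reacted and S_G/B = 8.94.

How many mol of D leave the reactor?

Conversion of E: E consumed = 0.462 × 738 = 341 mol = 1ξ₁ + 2ξ₂.
Selectivity: 2ξ₁ / (1ξ₂) = 8.94 → ξ₁ = 4.47 ξ₂.
Substitute: (1·4.47 + 2) ξ₂ = 341 → ξ₂ = 52.7 mol, ξ₁ = 235.6 mol.
Outlet amounts (n = n₀ + Σ ν·ξ):
  E: 738 − 1(235.6) − 2(52.7) = 397
  D: 1530 − 3(235.6) − 2(52.7) = 717.9
  G: 0 + 2(235.6) = 471.1
  B: 0 + 1(52.7) = 52.7

718 mol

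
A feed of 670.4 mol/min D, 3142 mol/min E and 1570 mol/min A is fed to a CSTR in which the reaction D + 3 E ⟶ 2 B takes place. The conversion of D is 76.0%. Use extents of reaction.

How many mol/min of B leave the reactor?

1020 mol/min

D reacted = 0.76 × 670.4 = 509.5 mol/min; ν_D = −1, so ξ = 509.5/1 = 509.5 mol/min.
Outlet amounts (n = n₀ + ν ξ):
  D: 670.4 − 1(509.5) = 160.9
  E: 3142 − 3(509.5) = 1613
  B: 0 + 2(509.5) = 1019
  A: 1570 (inert)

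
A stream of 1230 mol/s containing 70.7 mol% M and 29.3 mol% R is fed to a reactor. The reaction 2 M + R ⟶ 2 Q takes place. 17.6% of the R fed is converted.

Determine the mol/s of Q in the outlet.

127 mol/s

R reacted = 0.176 × 360.4 = 63.43 mol/s; ν_R = −1, so ξ = 63.43/1 = 63.43 mol/s.
Outlet amounts (n = n₀ + ν ξ):
  M: 869.6 − 2(63.43) = 742.8
  R: 360.4 − 1(63.43) = 297
  Q: 0 + 2(63.43) = 126.9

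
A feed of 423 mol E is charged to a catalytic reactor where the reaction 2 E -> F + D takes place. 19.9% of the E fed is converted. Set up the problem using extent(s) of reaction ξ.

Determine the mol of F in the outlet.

42.1 mol

E reacted = 0.199 × 423 = 84.18 mol; ν_E = −2, so ξ = 84.18/2 = 42.09 mol.
Outlet amounts (n = n₀ + ν ξ):
  E: 423 − 2(42.09) = 338.8
  F: 0 + 1(42.09) = 42.09
  D: 0 + 1(42.09) = 42.09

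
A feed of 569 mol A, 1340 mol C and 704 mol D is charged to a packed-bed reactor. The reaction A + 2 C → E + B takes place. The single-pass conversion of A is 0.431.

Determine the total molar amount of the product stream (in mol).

2370 mol

A reacted = 0.431 × 569 = 245.2 mol; ν_A = −1, so ξ = 245.2/1 = 245.2 mol.
Outlet amounts (n = n₀ + ν ξ):
  A: 569 − 1(245.2) = 323.8
  C: 1340 − 2(245.2) = 849.5
  E: 0 + 1(245.2) = 245.2
  B: 0 + 1(245.2) = 245.2
  D: 704 (inert)
Total out = 323.8 + 849.5 + 245.2 + 245.2 + 704 = 2368 mol.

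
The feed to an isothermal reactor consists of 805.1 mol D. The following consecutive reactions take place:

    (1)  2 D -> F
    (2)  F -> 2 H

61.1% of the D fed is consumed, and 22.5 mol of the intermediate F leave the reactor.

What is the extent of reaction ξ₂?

ξ₂ = 223 mol

Conversion of D: D consumed = 2ξ₁ = 0.611 × 805.1 → ξ₁ = 246 mol.
F balance: n_F = 0 + 1ξ₁ − 1ξ₂ = 22.5 → ξ₂ = (1·246 − 22.5)/1 = 223.5 mol.
Outlet amounts (n = n₀ + Σ ν·ξ):
  D: 805.1 − 2(246) = 313.2
  F: 0 + 1(246) − 1(223.5) = 22.5
  H: 0 + 2(223.5) = 446.9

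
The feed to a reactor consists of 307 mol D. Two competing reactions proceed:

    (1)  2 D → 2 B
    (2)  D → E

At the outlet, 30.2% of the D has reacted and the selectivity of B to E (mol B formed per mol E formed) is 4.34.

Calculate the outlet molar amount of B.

Conversion of D: D consumed = 0.302 × 307 = 92.71 mol = 2ξ₁ + 1ξ₂.
Selectivity: 2ξ₁ / (1ξ₂) = 4.34 → ξ₁ = 2.17 ξ₂.
Substitute: (2·2.17 + 1) ξ₂ = 92.71 → ξ₂ = 17.36 mol, ξ₁ = 37.68 mol.
Outlet amounts (n = n₀ + Σ ν·ξ):
  D: 307 − 2(37.68) − 1(17.36) = 214.3
  B: 0 + 2(37.68) = 75.35
  E: 0 + 1(17.36) = 17.36

75.4 mol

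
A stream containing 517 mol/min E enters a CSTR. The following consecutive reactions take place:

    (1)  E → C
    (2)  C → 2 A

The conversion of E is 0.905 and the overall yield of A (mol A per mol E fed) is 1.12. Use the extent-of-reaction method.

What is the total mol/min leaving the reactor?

Conversion of E: E consumed = 1ξ₁ = 0.905 × 517 → ξ₁ = 467.9 mol/min.
Yield of A: 2ξ₂ / 517 = 1.12 → ξ₂ = 289.5 mol/min.
Outlet amounts (n = n₀ + Σ ν·ξ):
  E: 517 − 1(467.9) = 49.12
  C: 0 + 1(467.9) − 1(289.5) = 178.4
  A: 0 + 2(289.5) = 579
Total out = 49.12 + 178.4 + 579 = 806.5 mol/min.

807 mol/min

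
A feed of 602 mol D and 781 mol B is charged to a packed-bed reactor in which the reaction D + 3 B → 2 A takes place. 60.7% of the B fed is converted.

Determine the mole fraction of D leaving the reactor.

0.416

B reacted = 0.607 × 781 = 474.1 mol; ν_B = −3, so ξ = 474.1/3 = 158 mol.
Outlet amounts (n = n₀ + ν ξ):
  D: 602 − 1(158) = 444
  B: 781 − 3(158) = 306.9
  A: 0 + 2(158) = 316
Total out = 1067 mol; y_D = 444 / 1067 = 0.4161.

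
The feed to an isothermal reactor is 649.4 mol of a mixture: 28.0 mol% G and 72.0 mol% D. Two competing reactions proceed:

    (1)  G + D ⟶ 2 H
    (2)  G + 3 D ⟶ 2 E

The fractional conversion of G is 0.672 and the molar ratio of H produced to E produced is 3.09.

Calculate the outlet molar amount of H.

Conversion of G: G consumed = 0.672 × 181.8 = 122.2 mol = 1ξ₁ + 1ξ₂.
Selectivity: 2ξ₁ / (2ξ₂) = 3.09 → ξ₁ = 3.09 ξ₂.
Substitute: (1·3.09 + 1) ξ₂ = 122.2 → ξ₂ = 29.88 mol, ξ₁ = 92.32 mol.
Outlet amounts (n = n₀ + Σ ν·ξ):
  G: 181.8 − 1(92.32) − 1(29.88) = 59.64
  D: 467.6 − 1(92.32) − 3(29.88) = 285.6
  H: 0 + 2(92.32) = 184.6
  E: 0 + 2(29.88) = 59.75

185 mol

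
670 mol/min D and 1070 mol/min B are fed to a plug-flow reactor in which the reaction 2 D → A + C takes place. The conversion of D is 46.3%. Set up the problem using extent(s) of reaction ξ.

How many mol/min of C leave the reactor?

D reacted = 0.463 × 670 = 310.2 mol/min; ν_D = −2, so ξ = 310.2/2 = 155.1 mol/min.
Outlet amounts (n = n₀ + ν ξ):
  D: 670 − 2(155.1) = 359.8
  A: 0 + 1(155.1) = 155.1
  C: 0 + 1(155.1) = 155.1
  B: 1070 (inert)

155 mol/min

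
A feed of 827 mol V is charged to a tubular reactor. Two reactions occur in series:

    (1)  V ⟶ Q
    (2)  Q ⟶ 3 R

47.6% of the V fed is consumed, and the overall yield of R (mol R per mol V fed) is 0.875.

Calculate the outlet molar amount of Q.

Conversion of V: V consumed = 1ξ₁ = 0.476 × 827 → ξ₁ = 393.7 mol.
Yield of R: 3ξ₂ / 827 = 0.875 → ξ₂ = 241.2 mol.
Outlet amounts (n = n₀ + Σ ν·ξ):
  V: 827 − 1(393.7) = 433.3
  Q: 0 + 1(393.7) − 1(241.2) = 152.4
  R: 0 + 3(241.2) = 723.6

152 mol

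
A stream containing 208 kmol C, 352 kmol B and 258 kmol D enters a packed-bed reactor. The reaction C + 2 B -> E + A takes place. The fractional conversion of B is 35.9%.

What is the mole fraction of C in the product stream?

0.192

B reacted = 0.359 × 352 = 126.4 kmol; ν_B = −2, so ξ = 126.4/2 = 63.18 kmol.
Outlet amounts (n = n₀ + ν ξ):
  C: 208 − 1(63.18) = 144.8
  B: 352 − 2(63.18) = 225.6
  E: 0 + 1(63.18) = 63.18
  A: 0 + 1(63.18) = 63.18
  D: 258 (inert)
Total out = 754.8 kmol; y_C = 144.8 / 754.8 = 0.1919.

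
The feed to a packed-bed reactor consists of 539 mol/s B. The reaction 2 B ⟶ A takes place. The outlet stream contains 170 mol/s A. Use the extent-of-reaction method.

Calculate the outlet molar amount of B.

199 mol/s

For A: n = n₀ + 1ξ → 170 = 0 + 1ξ, giving ξ = 170 mol/s.
Outlet amounts (n = n₀ + ν ξ):
  B: 539 − 2(170) = 199
  A: 0 + 1(170) = 170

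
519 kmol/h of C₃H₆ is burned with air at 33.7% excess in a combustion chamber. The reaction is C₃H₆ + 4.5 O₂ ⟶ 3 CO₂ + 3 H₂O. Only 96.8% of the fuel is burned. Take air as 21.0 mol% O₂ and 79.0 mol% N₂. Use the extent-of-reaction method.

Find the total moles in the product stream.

Stoichiometric O₂ = 4.5 × 519 = 2336 kmol/h; O₂ fed = 2336 × 1.337 = 3123 kmol/h.
N₂ fed = 3123 × 79/21 = 11750 kmol/h.
Fuel reacted = 0.968 × 519 → ξ = 502.4 kmol/h.
Outlet (n = n₀ + ν ξ):
  C₃H₆: 519 − 1(502.4) = 16.61
  O₂: 3123 − 4.5(502.4) = 861.8
  N₂: 11750 (inert)
  CO₂: 0 + 3(502.4) = 1507
  H₂O: 0 + 3(502.4) = 1507
Total out = 16.61 + 861.8 + 11750 + 1507 + 1507 = 15640 kmol/h.

15600 kmol/h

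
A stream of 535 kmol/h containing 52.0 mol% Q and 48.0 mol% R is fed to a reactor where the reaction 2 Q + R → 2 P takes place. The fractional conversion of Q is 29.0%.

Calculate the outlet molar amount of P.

Q reacted = 0.29 × 278.2 = 80.68 kmol/h; ν_Q = −2, so ξ = 80.68/2 = 40.34 kmol/h.
Outlet amounts (n = n₀ + ν ξ):
  Q: 278.2 − 2(40.34) = 197.5
  R: 256.8 − 1(40.34) = 216.5
  P: 0 + 2(40.34) = 80.68

80.7 kmol/h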